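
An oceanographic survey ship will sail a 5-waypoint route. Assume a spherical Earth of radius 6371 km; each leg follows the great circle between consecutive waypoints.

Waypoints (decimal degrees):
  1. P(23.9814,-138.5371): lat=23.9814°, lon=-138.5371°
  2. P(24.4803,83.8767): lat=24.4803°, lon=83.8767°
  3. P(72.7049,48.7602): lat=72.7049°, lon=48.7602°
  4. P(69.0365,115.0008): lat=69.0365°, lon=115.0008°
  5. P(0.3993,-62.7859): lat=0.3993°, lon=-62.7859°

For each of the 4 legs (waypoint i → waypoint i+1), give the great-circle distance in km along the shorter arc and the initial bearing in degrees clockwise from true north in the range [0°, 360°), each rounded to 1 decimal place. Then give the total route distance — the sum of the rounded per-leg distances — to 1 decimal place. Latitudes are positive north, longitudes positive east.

Leg 1: dist=12949.2 km, bearing=316.7°
Leg 2: dist=5771.6 km, bearing=347.4°
Leg 3: dist=2319.7 km, bearing=66.9°
Leg 4: dist=12292.4 km, bearing=357.6°
Total: 33332.9 km

Leg 1: φ1=0.4185544, φ2=0.4272618, Δφ=0.0087074, Δλ=3.8818531 rad; a=sin²(Δφ/2)+cosφ1·cosφ2·sin²(Δλ/2)=0.7227501444; c=2·atan2(√a, √(1-a))=2.032529316; dist=6371·c=12949.244 ≈ 12949.2 km; running total=12949.2 km
Leg 1 bearing: y=sinΔλ·cosφ2=-0.61384702, x=cosφ1·sinφ2-sinφ1·cosφ2·cosΔλ=0.65170647; θ=atan2(y, x)=-43.2865° <0 so +360° → 316.7135° ≈ 316.7°
Leg 2: φ1=0.4272618, φ2=1.2689399, Δφ=0.8416781, Δλ=-0.6128985 rad; a=sin²(Δφ/2)+cosφ1·cosφ2·sin²(Δλ/2)=0.1915176427; c=2·atan2(√a, √(1-a))=0.905916306; dist=6371·c=5771.593 ≈ 5771.6 km; running total=18720.8 km
Leg 2 bearing: y=sinΔλ·cosφ2=-0.17101520, x=cosφ1·sinφ2-sinφ1·cosφ2·cosΔλ=0.76818510; θ=atan2(y, x)=-12.5507° <0 so +360° → 347.4493° ≈ 347.4°
Leg 3: φ1=1.2689399, φ2=1.2049142, Δφ=-0.0640257, Δλ=1.1561166 rad; a=sin²(Δφ/2)+cosφ1·cosφ2·sin²(Δλ/2)=0.0327794706; c=2·atan2(√a, √(1-a))=0.364110048; dist=6371·c=2319.745 ≈ 2319.7 km; running total=21040.5 km
Leg 3 bearing: y=sinΔλ·cosφ2=0.32745022, x=cosφ1·sinφ2-sinφ1·cosφ2·cosΔλ=0.13998664; θ=atan2(y, x)=66.8530° ≈ 66.9°
Leg 4: φ1=1.2049142, φ2=0.0069691, Δφ=-1.1979451, Δλ=-3.1029633 rad; a=sin²(Δφ/2)+cosφ1·cosφ2·sin²(Δλ/2)=0.6754949019; c=2·atan2(√a, √(1-a))=1.929424276; dist=6371·c=12292.362 ≈ 12292.4 km; running total=33332.9 km
Leg 4 bearing: y=sinΔλ·cosφ2=-0.03861883, x=cosφ1·sinφ2-sinφ1·cosφ2·cosΔλ=0.93558257; θ=atan2(y, x)=-2.3637° <0 so +360° → 357.6363° ≈ 357.6°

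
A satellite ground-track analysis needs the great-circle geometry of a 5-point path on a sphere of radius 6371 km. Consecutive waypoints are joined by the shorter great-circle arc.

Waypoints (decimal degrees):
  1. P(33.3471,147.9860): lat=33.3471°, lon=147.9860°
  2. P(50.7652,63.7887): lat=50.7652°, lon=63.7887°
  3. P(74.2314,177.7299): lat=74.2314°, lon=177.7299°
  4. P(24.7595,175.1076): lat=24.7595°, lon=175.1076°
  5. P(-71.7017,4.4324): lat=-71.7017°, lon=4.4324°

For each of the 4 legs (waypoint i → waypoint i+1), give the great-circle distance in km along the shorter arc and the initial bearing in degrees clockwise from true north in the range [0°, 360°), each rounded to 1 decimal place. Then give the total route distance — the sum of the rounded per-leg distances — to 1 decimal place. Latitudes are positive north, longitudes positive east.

Leg 1: dist=6823.7 km, bearing=314.2°
Leg 2: dist=5281.1 km, bearing=19.7°
Leg 3: dist=5503.2 km, bearing=183.1°
Leg 4: dist=14762.6 km, bearing=184.0°
Total: 32370.6 km

Leg 1: φ1=0.5820167, φ2=0.8860199, Δφ=0.3040032, Δλ=-1.4695201 rad; a=sin²(Δφ/2)+cosφ1·cosφ2·sin²(Δλ/2)=0.2603987363; c=2·atan2(√a, √(1-a))=1.071050429; dist=6371·c=6823.662 ≈ 6823.7 km; running total=6823.7 km
Leg 1 bearing: y=sinΔλ·cosφ2=-0.62925890, x=cosφ1·sinφ2-sinφ1·cosφ2·cosΔλ=0.61188085; θ=atan2(y, x)=-45.8022° <0 so +360° → 314.1978° ≈ 314.2°
Leg 2: φ1=0.8860199, φ2=1.2955823, Δφ=0.4095625, Δλ=1.9886491 rad; a=sin²(Δφ/2)+cosφ1·cosφ2·sin²(Δλ/2)=0.1621693572; c=2·atan2(√a, √(1-a))=0.828934984; dist=6371·c=5281.145 ≈ 5281.1 km; running total=12104.8 km
Leg 2 bearing: y=sinΔλ·cosφ2=0.24837191, x=cosφ1·sinφ2-sinφ1·cosφ2·cosΔλ=0.69411326; θ=atan2(y, x)=19.6885° ≈ 19.7°
Leg 3: φ1=1.2955823, φ2=0.4321348, Δφ=-0.8634475, Δλ=-0.0457678 rad; a=sin²(Δφ/2)+cosφ1·cosφ2·sin²(Δλ/2)=0.1752187540; c=2·atan2(√a, √(1-a))=0.863787467; dist=6371·c=5503.190 ≈ 5503.2 km; running total=17608.0 km
Leg 3 bearing: y=sinΔλ·cosφ2=-0.04154600, x=cosφ1·sinφ2-sinφ1·cosφ2·cosΔλ=-0.75917225; θ=atan2(y, x)=-176.8676° <0 so +360° → 183.1324° ≈ 183.1°
Leg 4: φ1=0.4321348, φ2=-1.2514307, Δφ=-1.6835655, Δλ=-2.9788442 rad; a=sin²(Δφ/2)+cosφ1·cosφ2·sin²(Δλ/2)=0.8394841814; c=2·atan2(√a, √(1-a))=2.317152867; dist=6371·c=14762.581 ≈ 14762.6 km; running total=32370.6 km
Leg 4 bearing: y=sinΔλ·cosφ2=-0.05087193, x=cosφ1·sinφ2-sinφ1·cosφ2·cosΔλ=-0.73240290; θ=atan2(y, x)=-176.0267° <0 so +360° → 183.9733° ≈ 184.0°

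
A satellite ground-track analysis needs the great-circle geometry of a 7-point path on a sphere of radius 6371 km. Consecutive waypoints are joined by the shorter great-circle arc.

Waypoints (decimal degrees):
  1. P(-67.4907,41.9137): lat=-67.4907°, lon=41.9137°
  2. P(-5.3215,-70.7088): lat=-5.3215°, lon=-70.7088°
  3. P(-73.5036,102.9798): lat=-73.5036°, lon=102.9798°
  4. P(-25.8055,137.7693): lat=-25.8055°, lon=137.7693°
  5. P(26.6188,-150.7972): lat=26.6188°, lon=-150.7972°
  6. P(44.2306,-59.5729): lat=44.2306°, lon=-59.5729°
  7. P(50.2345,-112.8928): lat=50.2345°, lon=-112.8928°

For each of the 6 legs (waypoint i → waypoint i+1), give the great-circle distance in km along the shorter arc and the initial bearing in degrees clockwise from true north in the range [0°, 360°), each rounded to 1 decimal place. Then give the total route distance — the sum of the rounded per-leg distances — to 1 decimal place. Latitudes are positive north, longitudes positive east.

Leg 1: φ1=-1.1779349, φ2=-0.0928777, Δφ=1.0850572, Δλ=-1.9656334 rad; a=sin²(Δφ/2)+cosφ1·cosφ2·sin²(Δλ/2)=0.5304732204; c=2·atan2(√a, √(1-a))=1.631780561; dist=6371·c=10396.074 ≈ 10396.1 km; running total=10396.1 km
Leg 1 bearing: y=sinΔλ·cosφ2=-0.91908082, x=cosφ1·sinφ2-sinφ1·cosφ2·cosΔλ=-0.38932760; θ=atan2(y, x)=-112.9578° <0 so +360° → 247.0422° ≈ 247.0°
Leg 2: φ1=-0.0928777, φ2=-1.2828798, Δφ=-1.1900021, Δλ=3.0314379 rad; a=sin²(Δφ/2)+cosφ1·cosφ2·sin²(Δλ/2)=0.5960454965; c=2·atan2(√a, √(1-a))=1.764088703; dist=6371·c=11239.009 ≈ 11239.0 km; running total=21635.1 km
Leg 2 bearing: y=sinΔλ·cosφ2=0.03121577, x=cosφ1·sinφ2-sinφ1·cosφ2·cosΔλ=-0.98088054; θ=atan2(y, x)=178.1772° ≈ 178.2°
Leg 3: φ1=-1.2828798, φ2=-0.4503909, Δφ=0.8324889, Δλ=0.6071913 rad; a=sin²(Δφ/2)+cosφ1·cosφ2·sin²(Δλ/2)=0.1863286641; c=2·atan2(√a, √(1-a))=0.892660154; dist=6371·c=5687.138 ≈ 5687.1 km; running total=27322.2 km
Leg 3 bearing: y=sinΔλ·cosφ2=0.51366481, x=cosφ1·sinφ2-sinφ1·cosφ2·cosΔλ=0.58531157; θ=atan2(y, x)=41.2699° ≈ 41.3°
Leg 4: φ1=-0.4503909, φ2=0.4645857, Δφ=0.9149766, Δλ=-5.0364355 rad; a=sin²(Δφ/2)+cosφ1·cosφ2·sin²(Δλ/2)=0.4693877023; c=2·atan2(√a, √(1-a))=1.509533417; dist=6371·c=9617.237 ≈ 9617.2 km; running total=36939.4 km
Leg 4 bearing: y=sinΔλ·cosφ2=0.84747843, x=cosφ1·sinφ2-sinφ1·cosφ2·cosΔλ=0.52728727; θ=atan2(y, x)=58.1108° ≈ 58.1°
Leg 5: φ1=0.4645857, φ2=0.7719696, Δφ=0.3073839, Δλ=1.5921644 rad; a=sin²(Δφ/2)+cosφ1·cosφ2·sin²(Δλ/2)=0.3505745463; c=2·atan2(√a, √(1-a))=1.267308021; dist=6371·c=8074.019 ≈ 8074.0 km; running total=45013.4 km
Leg 5 bearing: y=sinΔλ·cosφ2=0.71637459, x=cosφ1·sinφ2-sinφ1·cosφ2·cosΔλ=0.63047250; θ=atan2(y, x)=48.6494° ≈ 48.6°
Leg 6: φ1=0.7719696, φ2=0.8767574, Δφ=0.1047878, Δλ=-0.9306078 rad; a=sin²(Δφ/2)+cosφ1·cosφ2·sin²(Δλ/2)=0.0950169646; c=2·atan2(√a, √(1-a))=0.626702066; dist=6371·c=3992.719 ≈ 3992.7 km; running total=49006.1 km
Leg 6 bearing: y=sinΔλ·cosφ2=-0.51298610, x=cosφ1·sinφ2-sinφ1·cosφ2·cosΔλ=0.28425380; θ=atan2(y, x)=-61.0085° <0 so +360° → 298.9915° ≈ 299.0°

Leg 1: dist=10396.1 km, bearing=247.0°
Leg 2: dist=11239.0 km, bearing=178.2°
Leg 3: dist=5687.1 km, bearing=41.3°
Leg 4: dist=9617.2 km, bearing=58.1°
Leg 5: dist=8074.0 km, bearing=48.6°
Leg 6: dist=3992.7 km, bearing=299.0°
Total: 49006.1 km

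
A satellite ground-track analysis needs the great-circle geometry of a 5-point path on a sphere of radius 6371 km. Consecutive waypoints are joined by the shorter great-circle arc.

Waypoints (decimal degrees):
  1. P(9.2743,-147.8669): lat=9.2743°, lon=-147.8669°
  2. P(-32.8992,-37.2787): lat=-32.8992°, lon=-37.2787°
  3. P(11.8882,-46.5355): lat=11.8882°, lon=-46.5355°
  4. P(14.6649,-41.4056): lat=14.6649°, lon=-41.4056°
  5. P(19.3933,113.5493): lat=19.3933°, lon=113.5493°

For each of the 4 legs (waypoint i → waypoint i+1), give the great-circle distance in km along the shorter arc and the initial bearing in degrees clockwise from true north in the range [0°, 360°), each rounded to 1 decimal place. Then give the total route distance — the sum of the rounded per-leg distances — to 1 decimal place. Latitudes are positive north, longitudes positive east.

Leg 1: dist=12483.6 km, bearing=121.9°
Leg 2: dist=5076.2 km, bearing=347.3°
Leg 3: dist=635.2 km, bearing=60.3°
Leg 4: dist=15340.4 km, bearing=36.6°
Total: 33535.4 km

Leg 1: φ1=0.1618671, φ2=-0.5741994, Δφ=-0.7360664, Δλ=1.9301282 rad; a=sin²(Δφ/2)+cosφ1·cosφ2·sin²(Δλ/2)=0.6894656180; c=2·atan2(√a, √(1-a))=1.959437460; dist=6371·c=12483.576 ≈ 12483.6 km; running total=12483.6 km
Leg 1 bearing: y=sinΔλ·cosφ2=0.78600210, x=cosφ1·sinφ2-sinφ1·cosφ2·cosΔλ=-0.48847908; θ=atan2(y, x)=121.8598° ≈ 121.9°
Leg 2: φ1=-0.5741994, φ2=0.2074882, Δφ=0.7816876, Δλ=-0.1615616 rad; a=sin²(Δφ/2)+cosφ1·cosφ2·sin²(Δλ/2)=0.1504870156; c=2·atan2(√a, √(1-a))=0.796761836; dist=6371·c=5076.170 ≈ 5076.2 km; running total=17559.8 km
Leg 2 bearing: y=sinΔλ·cosφ2=-0.15740949, x=cosφ1·sinφ2-sinφ1·cosφ2·cosΔλ=0.69755641; θ=atan2(y, x)=-12.7163° <0 so +360° → 347.2837° ≈ 347.3°
Leg 3: φ1=0.2074882, φ2=0.2559508, Δφ=0.0484626, Δλ=0.0895336 rad; a=sin²(Δφ/2)+cosφ1·cosφ2·sin²(Δλ/2)=0.0024829708; c=2·atan2(√a, √(1-a))=0.099700121; dist=6371·c=635.189 ≈ 635.2 km; running total=18195.0 km
Leg 3 bearing: y=sinΔλ·cosφ2=0.08650123, x=cosφ1·sinφ2-sinφ1·cosφ2·cosΔλ=0.04924184; θ=atan2(y, x)=60.3488° ≈ 60.3°
Leg 4: φ1=0.2559508, φ2=0.3384769, Δφ=0.0825261, Δλ=2.7044732 rad; a=sin²(Δφ/2)+cosφ1·cosφ2·sin²(Δλ/2)=0.8713340404; c=2·atan2(√a, √(1-a))=2.407842166; dist=6371·c=15340.362 ≈ 15340.4 km; running total=33535.4 km
Leg 4 bearing: y=sinΔλ·cosφ2=0.39931233, x=cosφ1·sinφ2-sinφ1·cosφ2·cosΔλ=0.53758142; θ=atan2(y, x)=36.6047° ≈ 36.6°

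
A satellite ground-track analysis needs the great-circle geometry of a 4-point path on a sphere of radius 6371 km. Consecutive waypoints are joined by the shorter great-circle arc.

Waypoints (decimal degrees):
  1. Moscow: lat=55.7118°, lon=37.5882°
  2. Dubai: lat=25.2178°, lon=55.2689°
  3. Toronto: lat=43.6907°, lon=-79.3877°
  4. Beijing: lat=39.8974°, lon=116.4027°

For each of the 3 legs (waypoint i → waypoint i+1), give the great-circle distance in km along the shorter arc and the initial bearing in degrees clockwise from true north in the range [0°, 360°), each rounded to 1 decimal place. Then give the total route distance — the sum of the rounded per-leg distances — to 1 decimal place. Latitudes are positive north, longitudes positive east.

Leg 1: φ1=0.9723543, φ2=0.4401336, Δφ=-0.5322207, Δλ=0.3085864 rad; a=sin²(Δφ/2)+cosφ1·cosφ2·sin²(Δλ/2)=0.0811961589; c=2·atan2(√a, √(1-a))=0.577907273; dist=6371·c=3681.847 ≈ 3681.8 km; running total=3681.8 km
Leg 1 bearing: y=sinΔλ·cosφ2=0.27476677, x=cosφ1·sinφ2-sinφ1·cosφ2·cosΔλ=-0.47214044; θ=atan2(y, x)=149.8023° ≈ 149.8°
Leg 2: φ1=0.4401336, φ2=0.7625466, Δφ=0.3224129, Δλ=-2.3502010 rad; a=sin²(Δφ/2)+cosφ1·cosφ2·sin²(Δλ/2)=0.5827384753; c=2·atan2(√a, √(1-a))=1.737037936; dist=6371·c=11066.669 ≈ 11066.7 km; running total=14748.5 km
Leg 2 bearing: y=sinΔλ·cosφ2=-0.51434948, x=cosφ1·sinφ2-sinφ1·cosφ2·cosΔλ=0.84146419; θ=atan2(y, x)=-31.4356° <0 so +360° → 328.5644° ≈ 328.6°
Leg 3: φ1=0.7625466, φ2=0.6963410, Δφ=-0.0662056, Δλ=3.4171871 rad; a=sin²(Δφ/2)+cosφ1·cosφ2·sin²(Δλ/2)=0.5453706770; c=2·atan2(√a, √(1-a))=1.661662672; dist=6371·c=10586.453 ≈ 10586.5 km; running total=25335.0 km
Leg 3 bearing: y=sinΔλ·cosφ2=-0.20876815, x=cosφ1·sinφ2-sinφ1·cosφ2·cosΔλ=0.97374630; θ=atan2(y, x)=-12.1008° <0 so +360° → 347.8992° ≈ 347.9°

Leg 1: dist=3681.8 km, bearing=149.8°
Leg 2: dist=11066.7 km, bearing=328.6°
Leg 3: dist=10586.5 km, bearing=347.9°
Total: 25335.0 km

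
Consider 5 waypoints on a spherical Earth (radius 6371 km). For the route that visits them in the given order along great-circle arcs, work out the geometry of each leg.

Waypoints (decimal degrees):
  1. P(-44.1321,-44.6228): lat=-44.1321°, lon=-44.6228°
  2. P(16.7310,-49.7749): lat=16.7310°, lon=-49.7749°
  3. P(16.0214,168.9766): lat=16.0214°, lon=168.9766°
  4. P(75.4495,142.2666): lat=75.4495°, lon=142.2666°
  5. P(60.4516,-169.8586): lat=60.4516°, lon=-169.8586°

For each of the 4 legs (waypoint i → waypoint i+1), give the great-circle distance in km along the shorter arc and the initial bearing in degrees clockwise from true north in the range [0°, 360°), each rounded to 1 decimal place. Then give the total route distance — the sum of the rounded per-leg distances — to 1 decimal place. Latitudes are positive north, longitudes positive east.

Leg 1: dist=6787.9 km, bearing=354.4°
Leg 2: dist=14418.9 km, bearing=308.6°
Leg 3: dist=6797.1 km, bearing=352.6°
Leg 4: dist=2480.8 km, bearing=105.5°
Total: 30484.7 km

Leg 1: φ1=-0.7702505, φ2=0.2920110, Δφ=1.0622615, Δλ=-0.0899211 rad; a=sin²(Δφ/2)+cosφ1·cosφ2·sin²(Δλ/2)=0.2579395073; c=2·atan2(√a, √(1-a))=1.065438025; dist=6371·c=6787.906 ≈ 6787.9 km; running total=6787.9 km
Leg 1 bearing: y=sinΔλ·cosφ2=-0.08599846, x=cosφ1·sinφ2-sinφ1·cosφ2·cosΔλ=0.87076468; θ=atan2(y, x)=-5.6404° <0 so +360° → 354.3596° ≈ 354.4°
Leg 2: φ1=0.2920110, φ2=0.2796262, Δφ=-0.0123849, Δλ=3.8179339 rad; a=sin²(Δφ/2)+cosφ1·cosφ2·sin²(Δλ/2)=0.8191957879; c=2·atan2(√a, √(1-a))=2.263203132; dist=6371·c=14418.867 ≈ 14418.9 km; running total=21206.8 km
Leg 2 bearing: y=sinΔλ·cosφ2=-0.60163140, x=cosφ1·sinφ2-sinφ1·cosφ2·cosΔλ=0.48009984; θ=atan2(y, x)=-51.4103° <0 so +360° → 308.5897° ≈ 308.6°
Leg 3: φ1=0.2796262, φ2=1.3168422, Δφ=1.0372160, Δλ=-0.4661774 rad; a=sin²(Δφ/2)+cosφ1·cosφ2·sin²(Δλ/2)=0.2585739344; c=2·atan2(√a, √(1-a))=1.066887562; dist=6371·c=6797.141 ≈ 6797.1 km; running total=28003.9 km
Leg 3 bearing: y=sinΔλ·cosφ2=-0.11292303, x=cosφ1·sinφ2-sinφ1·cosφ2·cosΔλ=0.86839059; θ=atan2(y, x)=-7.4090° <0 so +360° → 352.5910° ≈ 352.6°
Leg 4: φ1=1.3168422, φ2=1.0550795, Δφ=-0.2617627, Δλ=-5.4476124 rad; a=sin²(Δφ/2)+cosφ1·cosφ2·sin²(Δλ/2)=0.0374288447; c=2·atan2(√a, √(1-a))=0.389386028; dist=6371·c=2480.778 ≈ 2480.8 km; running total=30484.7 km
Leg 4 bearing: y=sinΔλ·cosφ2=0.36576632, x=cosφ1·sinφ2-sinφ1·cosφ2·cosΔλ=-0.10162039; θ=atan2(y, x)=105.5268° ≈ 105.5°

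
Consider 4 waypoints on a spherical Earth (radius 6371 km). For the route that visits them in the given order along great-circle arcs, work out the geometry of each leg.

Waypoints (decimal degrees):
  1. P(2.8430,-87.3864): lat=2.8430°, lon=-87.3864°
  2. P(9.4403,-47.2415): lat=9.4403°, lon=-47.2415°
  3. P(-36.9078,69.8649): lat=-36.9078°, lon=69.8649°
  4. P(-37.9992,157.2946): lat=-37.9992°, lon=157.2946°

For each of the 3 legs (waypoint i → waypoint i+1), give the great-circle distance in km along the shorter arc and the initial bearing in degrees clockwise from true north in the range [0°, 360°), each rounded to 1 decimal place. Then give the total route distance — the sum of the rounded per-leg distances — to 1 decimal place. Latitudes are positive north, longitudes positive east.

Leg 1: dist=4494.9 km, bearing=78.8°
Leg 2: dist=13037.8 km, bearing=126.8°
Leg 3: dist=7399.9 km, bearing=120.9°
Total: 24932.6 km

Leg 1: φ1=0.0496197, φ2=0.1647643, Δφ=0.1151446, Δλ=0.7006607 rad; a=sin²(Δφ/2)+cosφ1·cosφ2·sin²(Δλ/2)=0.1193644462; c=2·atan2(√a, √(1-a))=0.705525187; dist=6371·c=4494.901 ≈ 4494.9 km; running total=4494.9 km
Leg 1 bearing: y=sinΔλ·cosφ2=0.63599141, x=cosφ1·sinφ2-sinφ1·cosφ2·cosΔλ=0.12641689; θ=atan2(y, x)=78.7578° ≈ 78.8°
Leg 2: φ1=0.1647643, φ2=-0.6441626, Δφ=-0.8089269, Δλ=2.0438923 rad; a=sin²(Δφ/2)+cosφ1·cosφ2·sin²(Δλ/2)=0.7289495310; c=2·atan2(√a, √(1-a))=2.046426834; dist=6371·c=13037.785 ≈ 13037.8 km; running total=17532.7 km
Leg 2 bearing: y=sinΔλ·cosφ2=0.71177606, x=cosφ1·sinφ2-sinφ1·cosφ2·cosΔλ=-0.53263805; θ=atan2(y, x)=126.8083° ≈ 126.8°
Leg 3: φ1=-0.6441626, φ2=-0.6632112, Δφ=-0.0190485, Δλ=1.5259361 rad; a=sin²(Δφ/2)+cosφ1·cosφ2·sin²(Δλ/2)=0.3010134694; c=2·atan2(√a, √(1-a))=1.161489988; dist=6371·c=7399.853 ≈ 7399.9 km; running total=24932.6 km
Leg 3 bearing: y=sinΔλ·cosφ2=0.78722656, x=cosφ1·sinφ2-sinφ1·cosφ2·cosΔλ=-0.47105390; θ=atan2(y, x)=120.8951° ≈ 120.9°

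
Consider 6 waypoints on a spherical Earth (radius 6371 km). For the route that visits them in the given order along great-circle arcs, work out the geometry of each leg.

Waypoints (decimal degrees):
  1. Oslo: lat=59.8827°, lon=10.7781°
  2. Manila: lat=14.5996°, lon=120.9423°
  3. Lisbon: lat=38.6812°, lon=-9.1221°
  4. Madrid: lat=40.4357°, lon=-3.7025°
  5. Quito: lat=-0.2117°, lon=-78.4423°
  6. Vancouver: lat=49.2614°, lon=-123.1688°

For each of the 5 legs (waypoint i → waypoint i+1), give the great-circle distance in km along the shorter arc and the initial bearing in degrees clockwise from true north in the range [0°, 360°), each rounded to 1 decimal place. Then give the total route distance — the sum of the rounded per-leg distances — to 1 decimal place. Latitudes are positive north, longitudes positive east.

Leg 1: dist=9684.7 km, bearing=65.4°
Leg 2: dist=12141.3 km, bearing=320.8°
Leg 3: dist=503.8 km, bearing=65.5°
Leg 4: dist=8738.1 km, bearing=259.8°
Leg 5: dist=6956.1 km, bearing=328.8°
Total: 38024.0 km

Leg 1: φ1=1.0451503, φ2=0.2548111, Δφ=-0.7903392, Δλ=1.9227280 rad; a=sin²(Δφ/2)+cosφ1·cosφ2·sin²(Δλ/2)=0.4746738017; c=2·atan2(√a, √(1-a))=1.520122246; dist=6371·c=9684.699 ≈ 9684.7 km; running total=9684.7 km
Leg 1 bearing: y=sinΔλ·cosφ2=0.90839856, x=cosφ1·sinφ2-sinφ1·cosφ2·cosΔλ=0.41502576; θ=atan2(y, x)=65.4455° ≈ 65.4°
Leg 2: φ1=0.2548111, φ2=0.6751143, Δφ=0.4203032, Δλ=-2.2700520 rad; a=sin²(Δφ/2)+cosφ1·cosφ2·sin²(Δλ/2)=0.6643475716; c=2·atan2(√a, √(1-a))=1.905717944; dist=6371·c=12141.329 ≈ 12141.3 km; running total=21826.0 km
Leg 2 bearing: y=sinΔλ·cosφ2=-0.59743713, x=cosφ1·sinφ2-sinφ1·cosφ2·cosΔλ=0.73145634; θ=atan2(y, x)=-39.2412° <0 so +360° → 320.7588° ≈ 320.8°
Leg 3: φ1=0.6751143, φ2=0.7057361, Δφ=0.0306218, Δλ=0.0945899 rad; a=sin²(Δφ/2)+cosφ1·cosφ2·sin²(Δλ/2)=0.0015624571; c=2·atan2(√a, √(1-a))=0.079076458; dist=6371·c=503.796 ≈ 503.8 km; running total=22329.8 km
Leg 3 bearing: y=sinΔλ·cosφ2=0.07188828, x=cosφ1·sinφ2-sinφ1·cosφ2·cosΔλ=0.03274353; θ=atan2(y, x)=65.5118° ≈ 65.5°
Leg 4: φ1=0.7057361, φ2=-0.0036949, Δφ=-0.7094310, Δλ=-1.3044556 rad; a=sin²(Δφ/2)+cosφ1·cosφ2·sin²(Δλ/2)=0.4010325082; c=2·atan2(√a, √(1-a))=1.371545553; dist=6371·c=8738.117 ≈ 8738.1 km; running total=31067.9 km
Leg 4 bearing: y=sinΔλ·cosφ2=-0.96473390, x=cosφ1·sinφ2-sinφ1·cosφ2·cosΔλ=-0.17352305; θ=atan2(y, x)=-100.1965° <0 so +360° → 259.8035° ≈ 259.8°
Leg 5: φ1=-0.0036949, φ2=0.8597736, Δφ=0.8634685, Δλ=-0.7806247 rad; a=sin²(Δφ/2)+cosφ1·cosφ2·sin²(Δλ/2)=0.2695704792; c=2·atan2(√a, √(1-a))=1.091833408; dist=6371·c=6956.071 ≈ 6956.1 km; running total=38024.0 km
Leg 5 bearing: y=sinΔλ·cosφ2=-0.45925622, x=cosφ1·sinφ2-sinφ1·cosφ2·cosΔλ=0.75940284; θ=atan2(y, x)=-31.1639° <0 so +360° → 328.8361° ≈ 328.8°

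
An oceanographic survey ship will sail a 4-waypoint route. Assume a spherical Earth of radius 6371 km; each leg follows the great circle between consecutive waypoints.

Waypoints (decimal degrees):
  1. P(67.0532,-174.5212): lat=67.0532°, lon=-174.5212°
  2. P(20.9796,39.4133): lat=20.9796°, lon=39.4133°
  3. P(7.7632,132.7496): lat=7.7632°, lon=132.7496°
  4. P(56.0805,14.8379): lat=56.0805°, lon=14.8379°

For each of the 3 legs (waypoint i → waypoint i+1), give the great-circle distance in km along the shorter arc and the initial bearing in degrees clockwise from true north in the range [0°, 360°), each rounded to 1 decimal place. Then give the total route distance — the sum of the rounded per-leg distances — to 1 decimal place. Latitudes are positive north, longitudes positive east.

Leg 1: dist=9831.2 km, bearing=328.6°
Leg 2: dist=10042.4 km, bearing=81.6°
Leg 3: dist=10945.8 km, bearing=330.1°
Total: 30819.4 km

Leg 1: φ1=1.1702991, φ2=0.3661631, Δφ=-0.8041360, Δλ=3.7338614 rad; a=sin²(Δφ/2)+cosφ1·cosφ2·sin²(Δλ/2)=0.4861621684; c=2·atan2(√a, √(1-a))=1.543117129; dist=6371·c=9831.199 ≈ 9831.2 km; running total=9831.2 km
Leg 1 bearing: y=sinΔλ·cosφ2=-0.52123761, x=cosφ1·sinφ2-sinφ1·cosφ2·cosΔλ=0.85296273; θ=atan2(y, x)=-31.4287° <0 so +360° → 328.5713° ≈ 328.6°
Leg 2: φ1=0.3661631, φ2=0.1354934, Δφ=-0.2306697, Δλ=1.6290257 rad; a=sin²(Δφ/2)+cosφ1·cosφ2·sin²(Δλ/2)=0.5027386876; c=2·atan2(√a, √(1-a))=1.576273729; dist=6371·c=10042.440 ≈ 10042.4 km; running total=19873.6 km
Leg 2 bearing: y=sinΔλ·cosφ2=0.98915548, x=cosφ1·sinφ2-sinφ1·cosφ2·cosΔλ=0.14676998; θ=atan2(y, x)=81.5601° ≈ 81.6°
Leg 3: φ1=0.1354934, φ2=0.9787894, Δφ=0.8432960, Δλ=-2.0579474 rad; a=sin²(Δφ/2)+cosφ1·cosφ2·sin²(Δλ/2)=0.5733662817; c=2·atan2(√a, √(1-a))=1.718060594; dist=6371·c=10945.764 ≈ 10945.8 km; running total=30819.4 km
Leg 3 bearing: y=sinΔλ·cosφ2=-0.49311225, x=cosφ1·sinφ2-sinφ1·cosφ2·cosΔλ=0.85750211; θ=atan2(y, x)=-29.9013° <0 so +360° → 330.0987° ≈ 330.1°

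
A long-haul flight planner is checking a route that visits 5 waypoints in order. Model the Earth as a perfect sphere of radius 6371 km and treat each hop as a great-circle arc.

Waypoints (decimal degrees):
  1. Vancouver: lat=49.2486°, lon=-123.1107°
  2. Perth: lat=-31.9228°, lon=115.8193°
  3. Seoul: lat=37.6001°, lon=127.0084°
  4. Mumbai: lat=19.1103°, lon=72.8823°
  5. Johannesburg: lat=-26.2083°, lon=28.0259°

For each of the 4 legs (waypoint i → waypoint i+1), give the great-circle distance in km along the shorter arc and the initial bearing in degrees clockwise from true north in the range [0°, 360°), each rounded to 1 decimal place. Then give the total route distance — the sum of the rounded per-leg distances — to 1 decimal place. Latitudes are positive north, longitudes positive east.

Leg 1: dist=14828.4 km, bearing=268.9°
Leg 2: dist=7817.3 km, bearing=9.4°
Leg 3: dist=5595.7 km, bearing=264.1°
Leg 4: dist=6988.3 km, bearing=225.3°
Total: 35229.7 km

Leg 1: φ1=0.8595502, φ2=-0.5571580, Δφ=-1.4167082, Δλ=4.1701152 rad; a=sin²(Δφ/2)+cosφ1·cosφ2·sin²(Δλ/2)=0.8432561085; c=2·atan2(√a, √(1-a))=2.327477729; dist=6371·c=14828.361 ≈ 14828.4 km; running total=14828.4 km
Leg 1 bearing: y=sinΔλ·cosφ2=-0.72699585, x=cosφ1·sinφ2-sinφ1·cosφ2·cosΔλ=-0.01334214; θ=atan2(y, x)=-91.0514° <0 so +360° → 268.9486° ≈ 268.9°
Leg 2: φ1=-0.5571580, φ2=0.6562455, Δφ=1.2134035, Δλ=0.1952866 rad; a=sin²(Δφ/2)+cosφ1·cosφ2·sin²(Δλ/2)=0.3314745752; c=2·atan2(√a, √(1-a))=1.227013633; dist=6371·c=7817.304 ≈ 7817.3 km; running total=22645.7 km
Leg 2 bearing: y=sinΔλ·cosφ2=0.15374180, x=cosφ1·sinφ2-sinφ1·cosφ2·cosΔλ=0.92884885; θ=atan2(y, x)=9.3983° ≈ 9.4°
Leg 3: φ1=0.6562455, φ2=0.3335377, Δφ=-0.3227079, Δλ=-0.9446787 rad; a=sin²(Δφ/2)+cosφ1·cosφ2·sin²(Δλ/2)=0.1807742039; c=2·atan2(√a, √(1-a))=0.878311546; dist=6371·c=5595.723 ≈ 5595.7 km; running total=28241.4 km
Leg 3 bearing: y=sinΔλ·cosφ2=-0.76565262, x=cosφ1·sinφ2-sinφ1·cosφ2·cosΔλ=-0.07845786; θ=atan2(y, x)=-95.8508° <0 so +360° → 264.1492° ≈ 264.1°
Leg 4: φ1=0.3335377, φ2=-0.4574211, Δφ=-0.7909588, Δλ=-0.7828919 rad; a=sin²(Δφ/2)+cosφ1·cosφ2·sin²(Δλ/2)=0.2718179103; c=2·atan2(√a, √(1-a))=1.096891572; dist=6371·c=6988.296 ≈ 6988.3 km; running total=35229.7 km
Leg 4 bearing: y=sinΔλ·cosφ2=-0.63282023, x=cosφ1·sinφ2-sinφ1·cosφ2·cosΔλ=-0.62551602; θ=atan2(y, x)=-134.6674° <0 so +360° → 225.3326° ≈ 225.3°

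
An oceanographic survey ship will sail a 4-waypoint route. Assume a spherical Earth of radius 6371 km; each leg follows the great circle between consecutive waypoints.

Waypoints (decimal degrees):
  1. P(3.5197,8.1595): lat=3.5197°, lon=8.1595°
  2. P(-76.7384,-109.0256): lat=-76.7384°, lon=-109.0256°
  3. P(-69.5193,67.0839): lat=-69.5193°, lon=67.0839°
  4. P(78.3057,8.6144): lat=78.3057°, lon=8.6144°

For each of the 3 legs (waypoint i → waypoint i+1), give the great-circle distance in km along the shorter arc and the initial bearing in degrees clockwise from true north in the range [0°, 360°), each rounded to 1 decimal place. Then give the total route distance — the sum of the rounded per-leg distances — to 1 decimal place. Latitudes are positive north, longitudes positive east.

Leg 1: φ1=0.0614304, φ2=-1.3393377, Δφ=-1.4007681, Δλ=-2.0452658 rad; a=sin²(Δφ/2)+cosφ1·cosφ2·sin²(Δλ/2)=0.5821804666; c=2·atan2(√a, √(1-a))=1.735906425; dist=6371·c=11059.460 ≈ 11059.5 km; running total=11059.5 km
Leg 1 bearing: y=sinΔλ·cosφ2=-0.20405711, x=cosφ1·sinφ2-sinφ1·cosφ2·cosΔλ=-0.96506278; θ=atan2(y, x)=-168.0610° <0 so +360° → 191.9390° ≈ 191.9°
Leg 2: φ1=-1.3393377, φ2=-1.2133407, Δφ=0.1259971, Δλ=3.0736906 rad; a=sin²(Δφ/2)+cosφ1·cosφ2·sin²(Δλ/2)=0.0841353831; c=2·atan2(√a, √(1-a))=0.588581153; dist=6371·c=3749.851 ≈ 3749.9 km; running total=14809.4 km
Leg 2 bearing: y=sinΔλ·cosφ2=0.02374012, x=cosφ1·sinφ2-sinφ1·cosφ2·cosΔλ=-0.55467368; θ=atan2(y, x)=177.5492° ≈ 177.5°
Leg 3: φ1=-1.2133407, φ2=1.3666923, Δφ=2.5800330, Δλ=-1.0204853 rad; a=sin²(Δφ/2)+cosφ1·cosφ2·sin²(Δλ/2)=0.9401287963; c=2·atan2(√a, √(1-a))=2.647201130; dist=6371·c=16865.318 ≈ 16865.3 km; running total=31674.7 km
Leg 3 bearing: y=sinΔλ·cosφ2=-0.17276513, x=cosφ1·sinφ2-sinφ1·cosφ2·cosΔλ=0.44192622; θ=atan2(y, x)=-21.3523° <0 so +360° → 338.6477° ≈ 338.6°

Leg 1: dist=11059.5 km, bearing=191.9°
Leg 2: dist=3749.9 km, bearing=177.5°
Leg 3: dist=16865.3 km, bearing=338.6°
Total: 31674.7 km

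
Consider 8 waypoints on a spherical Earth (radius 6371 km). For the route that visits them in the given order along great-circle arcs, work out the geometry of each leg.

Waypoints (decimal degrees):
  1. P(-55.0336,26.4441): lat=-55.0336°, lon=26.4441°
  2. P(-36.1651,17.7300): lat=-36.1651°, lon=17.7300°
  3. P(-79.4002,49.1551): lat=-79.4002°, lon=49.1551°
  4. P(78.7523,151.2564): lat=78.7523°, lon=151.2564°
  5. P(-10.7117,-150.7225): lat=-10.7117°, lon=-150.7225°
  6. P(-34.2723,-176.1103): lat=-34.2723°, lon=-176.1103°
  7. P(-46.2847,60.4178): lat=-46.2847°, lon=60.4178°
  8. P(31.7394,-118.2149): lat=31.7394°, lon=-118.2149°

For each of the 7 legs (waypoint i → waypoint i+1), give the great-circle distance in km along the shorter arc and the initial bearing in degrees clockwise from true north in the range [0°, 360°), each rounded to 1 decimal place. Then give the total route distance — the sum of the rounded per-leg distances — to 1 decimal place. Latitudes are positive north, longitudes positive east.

Leg 1: φ1=-0.9605175, φ2=-0.6312001, Δφ=0.3293174, Δλ=-0.1520897 rad; a=sin²(Δφ/2)+cosφ1·cosφ2·sin²(Δλ/2)=0.0295387457; c=2·atan2(√a, √(1-a))=0.345451950; dist=6371·c=2200.874 ≈ 2200.9 km; running total=2200.9 km
Leg 1 bearing: y=sinΔλ·cosφ2=-0.12231226, x=cosφ1·sinφ2-sinφ1·cosφ2·cosΔλ=0.31576026; θ=atan2(y, x)=-21.1743° <0 so +360° → 338.8257° ≈ 338.8°
Leg 2: φ1=-0.6312001, φ2=-1.3857949, Δφ=-0.7545948, Δλ=0.5484715 rad; a=sin²(Δφ/2)+cosφ1·cosφ2·sin²(Δλ/2)=0.1466165948; c=2·atan2(√a, √(1-a))=0.785878839; dist=6371·c=5006.834 ≈ 5006.8 km; running total=7207.7 km
Leg 2 bearing: y=sinΔλ·cosφ2=0.09590741, x=cosφ1·sinφ2-sinφ1·cosφ2·cosΔλ=-0.70091543; θ=atan2(y, x)=172.2085° ≈ 172.2°
Leg 3: φ1=-1.3857949, φ2=1.3744869, Δφ=2.7602818, Δλ=1.7820039 rad; a=sin²(Δφ/2)+cosφ1·cosφ2·sin²(Δλ/2)=0.9857892973; c=2·atan2(√a, √(1-a))=2.902607028; dist=6371·c=18492.509 ≈ 18492.5 km; running total=25700.2 km
Leg 3 bearing: y=sinΔλ·cosφ2=0.19071662, x=cosφ1·sinφ2-sinφ1·cosφ2·cosΔλ=0.14022198; θ=atan2(y, x)=53.6753° ≈ 53.7°
Leg 4: φ1=1.3744869, φ2=-0.1869544, Δφ=-1.5614414, Δλ=-5.2705261 rad; a=sin²(Δφ/2)+cosφ1·cosφ2·sin²(Δλ/2)=0.5403985107; c=2·atan2(√a, √(1-a))=1.651681517; dist=6371·c=10522.863 ≈ 10522.9 km; running total=36223.1 km
Leg 4 bearing: y=sinΔλ·cosφ2=0.83346243, x=cosφ1·sinφ2-sinφ1·cosφ2·cosΔλ=-0.54663718; θ=atan2(y, x)=123.2594° ≈ 123.3°
Leg 5: φ1=-0.1869544, φ2=-0.5981645, Δφ=-0.4112100, Δλ=-0.4431007 rad; a=sin²(Δφ/2)+cosφ1·cosφ2·sin²(Δλ/2)=0.0808884902; c=2·atan2(√a, √(1-a))=0.576779868; dist=6371·c=3674.665 ≈ 3674.7 km; running total=39897.8 km
Leg 5 bearing: y=sinΔλ·cosφ2=-0.35430044, x=cosφ1·sinφ2-sinφ1·cosφ2·cosΔλ=-0.41455201; θ=atan2(y, x)=-139.4809° <0 so +360° → 220.5191° ≈ 220.5°
Leg 6: φ1=-0.5981645, φ2=-0.8078204, Δφ=-0.2096559, Δλ=4.1281941 rad; a=sin²(Δφ/2)+cosφ1·cosφ2·sin²(Δλ/2)=0.4539754568; c=2·atan2(√a, √(1-a))=1.478616753; dist=6371·c=9420.267 ≈ 9420.3 km; running total=49318.1 km
Leg 6 bearing: y=sinΔλ·cosφ2=-0.57646501, x=cosφ1·sinφ2-sinφ1·cosφ2·cosΔλ=-0.81192060; θ=atan2(y, x)=-144.6252° <0 so +360° → 215.3748° ≈ 215.4°
Leg 7: φ1=-0.8078204, φ2=0.5539570, Δφ=1.3617774, Δλ=-3.1177288 rad; a=sin²(Δφ/2)+cosφ1·cosφ2·sin²(Δλ/2)=0.9838910183; c=2·atan2(√a, √(1-a))=2.887063815; dist=6371·c=18393.484 ≈ 18393.5 km; running total=67711.6 km
Leg 7 bearing: y=sinΔλ·cosφ2=-0.02029311, x=cosφ1·sinφ2-sinφ1·cosφ2·cosΔλ=-0.25097036; θ=atan2(y, x)=-175.3772° <0 so +360° → 184.6228° ≈ 184.6°

Leg 1: dist=2200.9 km, bearing=338.8°
Leg 2: dist=5006.8 km, bearing=172.2°
Leg 3: dist=18492.5 km, bearing=53.7°
Leg 4: dist=10522.9 km, bearing=123.3°
Leg 5: dist=3674.7 km, bearing=220.5°
Leg 6: dist=9420.3 km, bearing=215.4°
Leg 7: dist=18393.5 km, bearing=184.6°
Total: 67711.6 km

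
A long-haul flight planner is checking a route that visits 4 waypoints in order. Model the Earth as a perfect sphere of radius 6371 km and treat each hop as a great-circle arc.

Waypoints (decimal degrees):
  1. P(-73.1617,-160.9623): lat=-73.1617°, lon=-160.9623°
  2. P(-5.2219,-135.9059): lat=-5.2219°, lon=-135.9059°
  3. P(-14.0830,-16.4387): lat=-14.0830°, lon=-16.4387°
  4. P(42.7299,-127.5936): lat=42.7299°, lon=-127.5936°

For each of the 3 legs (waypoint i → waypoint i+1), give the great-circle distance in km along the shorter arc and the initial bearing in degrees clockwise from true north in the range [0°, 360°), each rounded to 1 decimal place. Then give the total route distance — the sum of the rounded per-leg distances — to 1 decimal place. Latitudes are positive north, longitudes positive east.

Leg 1: dist=7740.1 km, bearing=26.7°
Leg 2: dist=13002.8 km, bearing=108.7°
Leg 3: dist=12784.7 km, bearing=310.9°
Total: 33527.6 km

Leg 1: φ1=-1.2769126, φ2=-0.0911393, Δφ=1.1857732, Δλ=0.4373167 rad; a=sin²(Δφ/2)+cosφ1·cosφ2·sin²(Δλ/2)=0.3257834526; c=2·atan2(√a, √(1-a))=1.214897406; dist=6371·c=7740.111 ≈ 7740.1 km; running total=7740.1 km
Leg 1 bearing: y=sinΔλ·cosφ2=0.42175249, x=cosφ1·sinφ2-sinφ1·cosφ2·cosΔλ=0.83708973; θ=atan2(y, x)=26.7404° ≈ 26.7°
Leg 2: φ1=-0.0911393, φ2=-0.2457947, Δφ=-0.1546554, Δλ=2.0850960 rad; a=sin²(Δφ/2)+cosφ1·cosφ2·sin²(Δλ/2)=0.7265068851; c=2·atan2(√a, √(1-a))=2.040939321; dist=6371·c=13002.824 ≈ 13002.8 km; running total=20742.9 km
Leg 2 bearing: y=sinΔλ·cosφ2=0.84446979, x=cosφ1·sinφ2-sinφ1·cosφ2·cosΔλ=-0.28574341; θ=atan2(y, x)=108.6943° ≈ 108.7°
Leg 3: φ1=-0.2457947, φ2=0.7457774, Δφ=0.9915722, Δλ=-1.9400190 rad; a=sin²(Δφ/2)+cosφ1·cosφ2·sin²(Δλ/2)=0.7111181800; c=2·atan2(√a, √(1-a))=2.006707299; dist=6371·c=12784.732 ≈ 12784.7 km; running total=33527.6 km
Leg 3 bearing: y=sinΔλ·cosφ2=-0.68505721, x=cosφ1·sinφ2-sinφ1·cosφ2·cosΔλ=0.59364390; θ=atan2(y, x)=-49.0891° <0 so +360° → 310.9109° ≈ 310.9°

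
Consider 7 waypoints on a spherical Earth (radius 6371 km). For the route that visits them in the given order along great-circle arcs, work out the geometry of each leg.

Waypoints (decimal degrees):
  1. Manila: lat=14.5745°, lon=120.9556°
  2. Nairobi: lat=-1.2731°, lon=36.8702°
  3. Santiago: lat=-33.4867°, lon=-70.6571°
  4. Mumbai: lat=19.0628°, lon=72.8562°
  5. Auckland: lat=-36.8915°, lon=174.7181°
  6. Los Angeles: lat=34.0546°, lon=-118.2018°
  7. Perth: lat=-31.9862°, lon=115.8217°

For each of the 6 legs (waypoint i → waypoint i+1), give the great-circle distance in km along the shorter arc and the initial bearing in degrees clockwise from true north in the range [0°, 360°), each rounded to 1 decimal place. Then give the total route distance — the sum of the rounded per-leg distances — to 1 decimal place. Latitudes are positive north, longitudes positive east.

Leg 1: φ1=0.2543730, φ2=-0.0222198, Δφ=-0.2765928, Δλ=-1.4675671 rad; a=sin²(Δφ/2)+cosφ1·cosφ2·sin²(Δλ/2)=0.4529427020; c=2·atan2(√a, √(1-a))=1.476542237; dist=6371·c=9407.051 ≈ 9407.1 km; running total=9407.1 km
Leg 1 bearing: y=sinΔλ·cosφ2=-0.99443106, x=cosφ1·sinφ2-sinφ1·cosφ2·cosΔλ=-0.04742697; θ=atan2(y, x)=-92.7305° <0 so +360° → 267.2695° ≈ 267.3°
Leg 2: φ1=-0.0222198, φ2=-0.5844532, Δφ=-0.5622334, Δλ=-1.8767054 rad; a=sin²(Δφ/2)+cosφ1·cosφ2·sin²(Δλ/2)=0.6194255875; c=2·atan2(√a, √(1-a))=1.811978938; dist=6371·c=11544.118 ≈ 11544.1 km; running total=20951.2 km
Leg 2 bearing: y=sinΔλ·cosφ2=-0.79529363, x=cosφ1·sinφ2-sinφ1·cosφ2·cosΔλ=-0.55718773; θ=atan2(y, x)=-125.0153° <0 so +360° → 234.9847° ≈ 235.0°
Leg 3: φ1=-0.5844532, φ2=0.3327086, Δφ=0.9171618, Δλ=2.5047796 rad; a=sin²(Δφ/2)+cosφ1·cosφ2·sin²(Δλ/2)=0.9069864640; c=2·atan2(√a, √(1-a))=2.521755264; dist=6371·c=16066.103 ≈ 16066.1 km; running total=37017.3 km
Leg 3 bearing: y=sinΔλ·cosφ2=0.56202702, x=cosφ1·sinφ2-sinφ1·cosφ2·cosΔλ=-0.14687990; θ=atan2(y, x)=104.6461° ≈ 104.6°
Leg 4: φ1=0.3327086, φ2=-0.6438781, Δφ=-0.9765868, Δλ=1.7778255 rad; a=sin²(Δφ/2)+cosφ1·cosφ2·sin²(Δλ/2)=0.6757210207; c=2·atan2(√a, √(1-a))=1.929907284; dist=6371·c=12295.439 ≈ 12295.4 km; running total=49312.7 km
Leg 4 bearing: y=sinΔλ·cosφ2=0.78269527, x=cosφ1·sinφ2-sinφ1·cosφ2·cosΔλ=-0.51368922; θ=atan2(y, x)=123.2772° ≈ 123.3°
Leg 5: φ1=-0.6438781, φ2=0.5943649, Δφ=1.2382430, Δλ=-5.1124167 rad; a=sin²(Δφ/2)+cosφ1·cosφ2·sin²(Δλ/2)=0.5390533780; c=2·atan2(√a, √(1-a))=1.648982719; dist=6371·c=10505.669 ≈ 10505.7 km; running total=59818.4 km
Leg 5 bearing: y=sinΔλ·cosφ2=0.76309406, x=cosφ1·sinφ2-sinφ1·cosφ2·cosΔλ=0.64155030; θ=atan2(y, x)=49.9455° ≈ 49.9°
Leg 6: φ1=0.5943649, φ2=-0.5582645, Δφ=-1.1526294, Δλ=4.0844806 rad; a=sin²(Δφ/2)+cosφ1·cosφ2·sin²(Δλ/2)=0.8547224176; c=2·atan2(√a, √(1-a))=2.359506489; dist=6371·c=15032.416 ≈ 15032.4 km; running total=74850.8 km
Leg 6 bearing: y=sinΔλ·cosφ2=-0.68639298, x=cosφ1·sinφ2-sinφ1·cosφ2·cosΔλ=-0.15985212; θ=atan2(y, x)=-103.1098° <0 so +360° → 256.8902° ≈ 256.9°

Leg 1: dist=9407.1 km, bearing=267.3°
Leg 2: dist=11544.1 km, bearing=235.0°
Leg 3: dist=16066.1 km, bearing=104.6°
Leg 4: dist=12295.4 km, bearing=123.3°
Leg 5: dist=10505.7 km, bearing=49.9°
Leg 6: dist=15032.4 km, bearing=256.9°
Total: 74850.8 km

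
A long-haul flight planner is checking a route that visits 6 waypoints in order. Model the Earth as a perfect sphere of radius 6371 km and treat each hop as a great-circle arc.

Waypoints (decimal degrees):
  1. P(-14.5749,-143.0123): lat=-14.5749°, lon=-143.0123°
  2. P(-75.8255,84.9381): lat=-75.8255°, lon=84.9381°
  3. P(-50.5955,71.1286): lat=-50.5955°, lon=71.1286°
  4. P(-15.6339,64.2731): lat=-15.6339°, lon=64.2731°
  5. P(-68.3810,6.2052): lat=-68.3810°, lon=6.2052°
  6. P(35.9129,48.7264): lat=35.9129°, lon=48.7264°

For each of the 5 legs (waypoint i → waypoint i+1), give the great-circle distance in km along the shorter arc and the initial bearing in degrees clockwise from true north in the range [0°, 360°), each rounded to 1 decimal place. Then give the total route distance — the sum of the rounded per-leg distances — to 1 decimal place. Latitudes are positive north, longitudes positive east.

Leg 1: dist=9463.8 km, bearing=190.5°
Leg 2: dist=2871.9 km, bearing=339.6°
Leg 3: dist=3935.9 km, bearing=348.6°
Leg 4: dist=7117.7 km, bearing=200.4°
Leg 5: dist=12118.9 km, bearing=35.4°
Total: 35508.2 km

Leg 1: φ1=-0.2543800, φ2=-1.3234046, Δφ=-1.0690246, Δλ=3.9784850 rad; a=sin²(Δφ/2)+cosφ1·cosφ2·sin²(Δλ/2)=0.4573747752; c=2·atan2(√a, √(1-a))=1.485442276; dist=6371·c=9463.753 ≈ 9463.8 km; running total=9463.8 km
Leg 1 bearing: y=sinΔλ·cosφ2=-0.18183635, x=cosφ1·sinφ2-sinφ1·cosφ2·cosΔλ=-0.97962641; θ=atan2(y, x)=-169.4845° <0 so +360° → 190.5155° ≈ 190.5°
Leg 2: φ1=-1.3234046, φ2=-0.8830581, Δφ=0.4403466, Δλ=-0.2410212 rad; a=sin²(Δφ/2)+cosφ1·cosφ2·sin²(Δλ/2)=0.0499445964; c=2·atan2(√a, √(1-a))=0.450772536; dist=6371·c=2871.872 ≈ 2871.9 km; running total=12335.7 km
Leg 2 bearing: y=sinΔλ·cosφ2=-0.15152115, x=cosφ1·sinφ2-sinφ1·cosφ2·cosΔλ=0.40846282; θ=atan2(y, x)=-20.3526° <0 so +360° → 339.6474° ≈ 339.6°
Leg 3: φ1=-0.8830581, φ2=-0.2728630, Δφ=0.6101950, Δλ=-0.1196510 rad; a=sin²(Δφ/2)+cosφ1·cosφ2·sin²(Δλ/2)=0.0924171748; c=2·atan2(√a, √(1-a))=0.617781204; dist=6371·c=3935.884 ≈ 3935.9 km; running total=16271.6 km
Leg 3 bearing: y=sinΔλ·cosφ2=-0.11494962, x=cosφ1·sinφ2-sinφ1·cosφ2·cosΔλ=0.56770727; θ=atan2(y, x)=-11.4465° <0 so +360° → 348.5535° ≈ 348.6°
Leg 4: φ1=-0.2728630, φ2=-1.1934736, Δφ=-0.9206106, Δλ=-1.0134760 rad; a=sin²(Δφ/2)+cosφ1·cosφ2·sin²(Δλ/2)=0.2809040215; c=2·atan2(√a, √(1-a))=1.117210079; dist=6371·c=7117.745 ≈ 7117.7 km; running total=23389.3 km
Leg 4 bearing: y=sinΔλ·cosφ2=-0.31267994, x=cosφ1·sinφ2-sinφ1·cosφ2·cosΔλ=-0.84274496; θ=atan2(y, x)=-159.6439° <0 so +360° → 200.3561° ≈ 200.4°
Leg 5: φ1=-1.1934736, φ2=0.6267983, Δφ=1.8202719, Δλ=0.7421349 rad; a=sin²(Δφ/2)+cosφ1·cosφ2·sin²(Δλ/2)=0.6626830937; c=2·atan2(√a, √(1-a))=1.902195288; dist=6371·c=12118.886 ≈ 12118.9 km; running total=35508.2 km
Leg 5 bearing: y=sinΔλ·cosφ2=0.54738790, x=cosφ1·sinφ2-sinφ1·cosφ2·cosΔλ=0.77104042; θ=atan2(y, x)=35.3722° ≈ 35.4°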